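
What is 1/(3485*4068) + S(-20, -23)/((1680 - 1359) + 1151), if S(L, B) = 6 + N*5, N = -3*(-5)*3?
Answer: 818720963/5217128640 ≈ 0.15693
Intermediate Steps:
N = 45 (N = 15*3 = 45)
S(L, B) = 231 (S(L, B) = 6 + 45*5 = 6 + 225 = 231)
1/(3485*4068) + S(-20, -23)/((1680 - 1359) + 1151) = 1/(3485*4068) + 231/((1680 - 1359) + 1151) = (1/3485)*(1/4068) + 231/(321 + 1151) = 1/14176980 + 231/1472 = 818720963/5217128640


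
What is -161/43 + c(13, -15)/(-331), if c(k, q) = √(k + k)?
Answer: -161/43 - √26/331 ≈ -3.7596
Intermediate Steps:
c(k, q) = √2*√k (c(k, q) = √(2*k) = √2*√k)
-161/43 + c(13, -15)/(-331) = -161/43 + (√2*√13)/(-331) = -161*1/43 + √26*(-1/331) = -161/43 - √26/331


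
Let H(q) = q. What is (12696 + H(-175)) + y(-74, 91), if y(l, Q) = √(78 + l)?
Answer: 12523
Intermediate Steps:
(12696 + H(-175)) + y(-74, 91) = (12696 - 175) + √(78 - 74) = 12521 + √4 = 12521 + 2 = 12523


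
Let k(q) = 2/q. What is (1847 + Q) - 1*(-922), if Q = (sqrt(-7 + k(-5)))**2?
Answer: 13808/5 ≈ 2761.6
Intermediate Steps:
Q = -37/5 (Q = (sqrt(-7 + 2/(-5)))**2 = (sqrt(-7 + 2*(-1/5)))**2 = (sqrt(-7 - 2/5))**2 = (sqrt(-37/5))**2 = (I*sqrt(185)/5)**2 = -37/5 ≈ -7.4000)
(1847 + Q) - 1*(-922) = (1847 - 37/5) - 1*(-922) = 9198/5 + 922 = 13808/5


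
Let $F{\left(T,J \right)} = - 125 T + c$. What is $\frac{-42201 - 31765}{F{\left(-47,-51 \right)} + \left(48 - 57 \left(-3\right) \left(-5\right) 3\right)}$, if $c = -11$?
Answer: $- \frac{73966}{3347} \approx -22.099$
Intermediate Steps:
$F{\left(T,J \right)} = -11 - 125 T$ ($F{\left(T,J \right)} = - 125 T - 11 = -11 - 125 T$)
$\frac{-42201 - 31765}{F{\left(-47,-51 \right)} + \left(48 - 57 \left(-3\right) \left(-5\right) 3\right)} = \frac{-42201 - 31765}{\left(-11 - -5875\right) + \left(48 - 57 \left(-3\right) \left(-5\right) 3\right)} = - \frac{73966}{\left(-11 + 5875\right) + \left(48 - 57 \cdot 15 \cdot 3\right)} = - \frac{73966}{5864 + \left(48 - 2565\right)} = - \frac{73966}{5864 - 2517} = - \frac{73966}{3347}$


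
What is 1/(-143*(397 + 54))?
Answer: -1/64493 ≈ -1.5506e-5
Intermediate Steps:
1/(-143*(397 + 54)) = 1/(-143*451) = 1/(-64493) = -1/64493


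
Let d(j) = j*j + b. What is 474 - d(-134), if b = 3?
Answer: -17485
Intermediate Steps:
d(j) = 3 + j**2 (d(j) = j*j + 3 = j**2 + 3 = 3 + j**2)
474 - d(-134) = 474 - (3 + (-134)**2) = 474 - (3 + 17956) = 474 - 1*17959 = 474 - 17959 = -17485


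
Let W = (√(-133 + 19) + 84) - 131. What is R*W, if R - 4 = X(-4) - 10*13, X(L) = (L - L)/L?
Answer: 5922 - 126*I*√114 ≈ 5922.0 - 1345.3*I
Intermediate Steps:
X(L) = 0 (X(L) = 0/L = 0)
R = -126 (R = 4 + (0 - 10*13) = 4 + (0 - 130) = 4 - 130 = -126)
W = -47 + I*√114 (W = (√(-114) + 84) - 131 = (I*√114 + 84) - 131 = (84 + I*√114) - 131 = -47 + I*√114 ≈ -47.0 + 10.677*I)
R*W = -126*(-47 + I*√114) = 5922 - 126*I*√114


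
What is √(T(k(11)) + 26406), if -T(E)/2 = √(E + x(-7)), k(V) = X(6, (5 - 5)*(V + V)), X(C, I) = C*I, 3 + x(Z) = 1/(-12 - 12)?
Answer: √(950616 - 6*I*√438)/6 ≈ 162.5 - 0.010733*I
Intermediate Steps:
x(Z) = -73/24 (x(Z) = -3 + 1/(-12 - 12) = -3 + 1/(-24) = -3 - 1/24 = -73/24)
k(V) = 0 (k(V) = 6*((5 - 5)*(V + V)) = 6*(0*(2*V)) = 6*0 = 0)
T(E) = -2*√(-73/24 + E) (T(E) = -2*√(E - 73/24) = -2*√(-73/24 + E))
√(T(k(11)) + 26406) = √(-√(-438 + 144*0)/6 + 26406) = √(-√(-438 + 0)/6 + 26406) = √(-I*√438/6 + 26406) = √(26406 - I*√438/6)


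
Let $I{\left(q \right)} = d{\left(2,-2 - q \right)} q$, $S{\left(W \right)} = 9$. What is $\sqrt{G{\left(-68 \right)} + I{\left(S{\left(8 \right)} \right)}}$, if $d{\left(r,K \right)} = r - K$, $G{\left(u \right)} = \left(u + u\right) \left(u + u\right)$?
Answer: $\sqrt{18613} \approx 136.43$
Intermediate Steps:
$G{\left(u \right)} = 4 u^{2}$ ($G{\left(u \right)} = 2 u 2 u = 4 u^{2}$)
$I{\left(q \right)} = q \left(4 + q\right)$ ($I{\left(q \right)} = \left(2 - \left(-2 - q\right)\right) q = \left(2 + \left(2 + q\right)\right) q = \left(4 + q\right) q = q \left(4 + q\right)$)
$\sqrt{G{\left(-68 \right)} + I{\left(S{\left(8 \right)} \right)}} = \sqrt{4 \left(-68\right)^{2} + 9 \left(4 + 9\right)} = \sqrt{4 \cdot 4624 + 9 \cdot 13} = \sqrt{18496 + 117} = \sqrt{18613}$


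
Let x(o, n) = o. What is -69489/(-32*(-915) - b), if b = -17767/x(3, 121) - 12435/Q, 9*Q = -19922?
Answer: -4153079574/2103566909 ≈ -1.9743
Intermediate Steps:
Q = -19922/9 (Q = (⅑)*(-19922) = -19922/9 ≈ -2213.6)
b = -353618429/59766 (b = -17767/3 - 12435/(-19922/9) = -17767*⅓ - 12435*(-9/19922) = -17767/3 + 111915/19922 = -353618429/59766 ≈ -5916.7)
-69489/(-32*(-915) - b) = -69489/(-32*(-915) - 1*(-353618429/59766)) = -69489/(29280 + 353618429/59766) = -69489/2103566909/59766 = -69489*59766/2103566909 = -4153079574/2103566909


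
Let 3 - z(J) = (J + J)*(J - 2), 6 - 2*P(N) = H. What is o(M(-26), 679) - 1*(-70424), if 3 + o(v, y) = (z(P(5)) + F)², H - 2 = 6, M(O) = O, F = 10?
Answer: 70470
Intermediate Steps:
H = 8 (H = 2 + 6 = 8)
P(N) = -1 (P(N) = 3 - ½*8 = 3 - 4 = -1)
z(J) = 3 - 2*J*(-2 + J) (z(J) = 3 - (J + J)*(J - 2) = 3 - 2*J*(-2 + J))
o(v, y) = 46 (o(v, y) = -3 + ((3 - 2*(-1)² + 4*(-1)) + 10)² = -3 + ((3 - 2*1 - 4) + 10)² = -3 + ((3 - 2 - 4) + 10)² = -3 + (-3 + 10)² = -3 + 7² = -3 + 49 = 46)
o(M(-26), 679) - 1*(-70424) = 46 - 1*(-70424) = 46 + 70424 = 70470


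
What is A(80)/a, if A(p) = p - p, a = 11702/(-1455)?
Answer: 0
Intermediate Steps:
a = -11702/1455 (a = 11702*(-1/1455) = -11702/1455 ≈ -8.0426)
A(p) = 0
A(80)/a = 0/(-11702/1455) = 0*(-1455/11702) = 0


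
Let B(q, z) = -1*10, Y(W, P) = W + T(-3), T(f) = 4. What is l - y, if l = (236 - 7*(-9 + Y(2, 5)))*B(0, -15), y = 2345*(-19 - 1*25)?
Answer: 100610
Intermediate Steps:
Y(W, P) = 4 + W (Y(W, P) = W + 4 = 4 + W)
B(q, z) = -10
y = -103180 (y = 2345*(-19 - 25) = 2345*(-44) = -103180)
l = -2570 (l = (236 - 7*(-9 + (4 + 2)))*(-10) = (236 - 7*(-9 + 6))*(-10) = (236 - 7*(-3))*(-10) = (236 + 21)*(-10) = 257*(-10) = -2570)
l - y = -2570 - 1*(-103180) = -2570 + 103180 = 100610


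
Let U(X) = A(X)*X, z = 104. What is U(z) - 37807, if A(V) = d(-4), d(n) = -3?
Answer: -38119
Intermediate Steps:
A(V) = -3
U(X) = -3*X
U(z) - 37807 = -3*104 - 37807 = -312 - 37807 = -38119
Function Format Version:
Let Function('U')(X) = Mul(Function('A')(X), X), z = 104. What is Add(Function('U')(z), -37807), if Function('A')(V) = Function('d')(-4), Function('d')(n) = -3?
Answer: -38119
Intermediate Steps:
Function('A')(V) = -3
Function('U')(X) = Mul(-3, X)
Add(Function('U')(z), -37807) = Add(Mul(-3, 104), -37807) = Add(-312, -37807) = -38119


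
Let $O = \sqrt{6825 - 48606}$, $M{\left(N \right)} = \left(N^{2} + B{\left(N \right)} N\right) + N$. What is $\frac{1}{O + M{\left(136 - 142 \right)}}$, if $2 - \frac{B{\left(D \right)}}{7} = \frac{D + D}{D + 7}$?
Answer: $- \frac{186}{117715} - \frac{i \sqrt{41781}}{353145} \approx -0.0015801 - 0.00057881 i$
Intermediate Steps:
$B{\left(D \right)} = 14 - \frac{14 D}{7 + D}$ ($B{\left(D \right)} = 14 - 7 \frac{D + D}{D + 7} = 14 - 7 \frac{2 D}{7 + D} = 14 - \frac{14 D}{7 + D}$)
$M{\left(N \right)} = N + N^{2} + \frac{98 N}{7 + N}$ ($M{\left(N \right)} = \left(N^{2} + \frac{98}{7 + N} N\right) + N = \left(N^{2} + \frac{98 N}{7 + N}\right) + N = N + N^{2} + \frac{98 N}{7 + N}$)
$O = i \sqrt{41781}$ ($O = \sqrt{-41781} = i \sqrt{41781} \approx 204.4 i$)
$\frac{1}{O + M{\left(136 - 142 \right)}} = \frac{1}{i \sqrt{41781} + \frac{\left(136 - 142\right) \left(98 + \left(1 + \left(136 - 142\right)\right) \left(7 + \left(136 - 142\right)\right)\right)}{7 + \left(136 - 142\right)}} = \frac{1}{i \sqrt{41781} - \frac{6 \left(98 + \left(1 - 6\right) \left(7 - 6\right)\right)}{7 - 6}} = \frac{1}{i \sqrt{41781} - \frac{6 \left(98 - 5\right)}{1}} = \frac{1}{i \sqrt{41781} - 6 \left(98 - 5\right)} = \frac{1}{i \sqrt{41781} - 6 \cdot 93} = \frac{1}{i \sqrt{41781} - 558} = \frac{1}{-558 + i \sqrt{41781}}$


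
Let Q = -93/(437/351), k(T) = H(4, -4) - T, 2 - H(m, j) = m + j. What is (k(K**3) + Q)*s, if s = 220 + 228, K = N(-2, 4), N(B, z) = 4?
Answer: -26762176/437 ≈ -61241.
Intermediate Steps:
K = 4
H(m, j) = 2 - j - m (H(m, j) = 2 - (m + j) = 2 - (j + m) = 2 + (-j - m) = 2 - j - m)
k(T) = 2 - T (k(T) = (2 - 1*(-4) - 1*4) - T = (2 + 4 - 4) - T = 2 - T)
s = 448
Q = -32643/437 (Q = -93/(437*(1/351)) = -93/437/351 = -93*351/437 = -32643/437 ≈ -74.698)
(k(K**3) + Q)*s = ((2 - 1*4**3) - 32643/437)*448 = ((2 - 1*64) - 32643/437)*448 = ((2 - 64) - 32643/437)*448 = (-62 - 32643/437)*448 = -59737/437*448 = -26762176/437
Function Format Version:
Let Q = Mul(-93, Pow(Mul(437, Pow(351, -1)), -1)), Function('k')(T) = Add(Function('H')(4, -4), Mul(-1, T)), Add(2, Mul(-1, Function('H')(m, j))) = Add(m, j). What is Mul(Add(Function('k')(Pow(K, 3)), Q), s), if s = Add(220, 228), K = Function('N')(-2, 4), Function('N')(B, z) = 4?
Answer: Rational(-26762176, 437) ≈ -61241.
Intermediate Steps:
K = 4
Function('H')(m, j) = Add(2, Mul(-1, j), Mul(-1, m)) (Function('H')(m, j) = Add(2, Mul(-1, Add(m, j))) = Add(2, Mul(-1, Add(j, m))) = Add(2, Add(Mul(-1, j), Mul(-1, m))) = Add(2, Mul(-1, j), Mul(-1, m)))
Function('k')(T) = Add(2, Mul(-1, T)) (Function('k')(T) = Add(Add(2, Mul(-1, -4), Mul(-1, 4)), Mul(-1, T)) = Add(Add(2, 4, -4), Mul(-1, T)) = Add(2, Mul(-1, T)))
s = 448
Q = Rational(-32643, 437) (Q = Mul(-93, Pow(Mul(437, Rational(1, 351)), -1)) = Mul(-93, Pow(Rational(437, 351), -1)) = Mul(-93, Rational(351, 437)) = Rational(-32643, 437) ≈ -74.698)
Mul(Add(Function('k')(Pow(K, 3)), Q), s) = Mul(Add(Add(2, Mul(-1, Pow(4, 3))), Rational(-32643, 437)), 448) = Mul(Add(Add(2, Mul(-1, 64)), Rational(-32643, 437)), 448) = Mul(Add(Add(2, -64), Rational(-32643, 437)), 448) = Mul(Add(-62, Rational(-32643, 437)), 448) = Mul(Rational(-59737, 437), 448) = Rational(-26762176, 437)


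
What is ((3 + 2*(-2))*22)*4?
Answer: -88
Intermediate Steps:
((3 + 2*(-2))*22)*4 = ((3 - 4)*22)*4 = -1*22*4 = -22*4 = -88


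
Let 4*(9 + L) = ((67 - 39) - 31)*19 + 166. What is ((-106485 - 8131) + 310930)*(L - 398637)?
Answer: -156508882575/2 ≈ -7.8254e+10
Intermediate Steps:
L = 73/4 (L = -9 + (((67 - 39) - 31)*19 + 166)/4 = -9 + ((28 - 31)*19 + 166)/4 = -9 + (-3*19 + 166)/4 = -9 + (-57 + 166)/4 = -9 + (¼)*109 = -9 + 109/4 = 73/4 ≈ 18.250)
((-106485 - 8131) + 310930)*(L - 398637) = ((-106485 - 8131) + 310930)*(73/4 - 398637) = (-114616 + 310930)*(-1594475/4) = 196314*(-1594475/4) = -156508882575/2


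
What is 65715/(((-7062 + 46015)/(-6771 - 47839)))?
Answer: -3588696150/38953 ≈ -92129.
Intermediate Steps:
65715/(((-7062 + 46015)/(-6771 - 47839))) = 65715/((38953/(-54610))) = 65715/((38953*(-1/54610))) = 65715/(-38953/54610) = 65715*(-54610/38953) = -3588696150/38953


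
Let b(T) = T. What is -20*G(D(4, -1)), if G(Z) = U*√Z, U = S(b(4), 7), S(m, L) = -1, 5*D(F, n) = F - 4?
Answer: 0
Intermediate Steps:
D(F, n) = -⅘ + F/5 (D(F, n) = (F - 4)/5 = (-4 + F)/5 = -⅘ + F/5)
U = -1
G(Z) = -√Z
-20*G(D(4, -1)) = -(-20)*√(-⅘ + (⅕)*4) = -(-20)*√(-⅘ + ⅘) = -(-20)*√0 = -(-20)*0 = -20*0 = 0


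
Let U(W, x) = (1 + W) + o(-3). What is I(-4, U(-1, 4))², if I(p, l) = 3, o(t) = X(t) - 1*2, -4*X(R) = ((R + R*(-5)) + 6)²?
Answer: 9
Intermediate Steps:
X(R) = -(6 - 4*R)²/4 (X(R) = -((R + R*(-5)) + 6)²/4 = -((R - 5*R) + 6)²/4 = -(-4*R + 6)²/4 = -(6 - 4*R)²/4)
o(t) = -2 - (-3 + 2*t)² (o(t) = -(-3 + 2*t)² - 1*2 = -(-3 + 2*t)² - 2 = -2 - (-3 + 2*t)²)
U(W, x) = -82 + W (U(W, x) = (1 + W) + (-2 - (-3 + 2*(-3))²) = (1 + W) + (-2 - (-3 - 6)²) = (1 + W) + (-2 - 1*(-9)²) = (1 + W) + (-2 - 1*81) = (1 + W) + (-2 - 81) = (1 + W) - 83 = -82 + W)
I(-4, U(-1, 4))² = 3² = 9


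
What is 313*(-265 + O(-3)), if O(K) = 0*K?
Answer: -82945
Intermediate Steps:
O(K) = 0
313*(-265 + O(-3)) = 313*(-265 + 0) = 313*(-265) = -82945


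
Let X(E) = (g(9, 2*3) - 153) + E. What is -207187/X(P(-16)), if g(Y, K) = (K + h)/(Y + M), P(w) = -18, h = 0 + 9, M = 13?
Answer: 4558114/3747 ≈ 1216.5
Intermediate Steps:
h = 9
g(Y, K) = (9 + K)/(13 + Y) (g(Y, K) = (K + 9)/(Y + 13) = (9 + K)/(13 + Y))
X(E) = -3351/22 + E (X(E) = ((9 + 2*3)/(13 + 9) - 153) + E = ((9 + 6)/22 - 153) + E = ((1/22)*15 - 153) + E = (15/22 - 153) + E = -3351/22 + E)
-207187/X(P(-16)) = -207187/(-3351/22 - 18) = -207187/(-3747/22) = -207187*(-22/3747) = 4558114/3747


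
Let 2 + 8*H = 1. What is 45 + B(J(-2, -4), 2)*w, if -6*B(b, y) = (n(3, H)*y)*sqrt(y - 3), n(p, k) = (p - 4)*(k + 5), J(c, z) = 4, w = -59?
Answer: 45 - 767*I/8 ≈ 45.0 - 95.875*I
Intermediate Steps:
H = -1/8 (H = -1/4 + (1/8)*1 = -1/4 + 1/8 = -1/8 ≈ -0.12500)
n(p, k) = (-4 + p)*(5 + k)
B(b, y) = 13*y*sqrt(-3 + y)/16 (B(b, y) = -(-20 - 4*(-1/8) + 5*3 - 1/8*3)*y*sqrt(y - 3)/6 = -(-20 + 1/2 + 15 - 3/8)*y*sqrt(-3 + y)/6 = -(-39*y/8)*sqrt(-3 + y)/6 = -(-13)*y*sqrt(-3 + y)/16 = 13*y*sqrt(-3 + y)/16)
45 + B(J(-2, -4), 2)*w = 45 + ((13/16)*2*sqrt(-3 + 2))*(-59) = 45 + ((13/16)*2*sqrt(-1))*(-59) = 45 + ((13/16)*2*I)*(-59) = 45 + (13*I/8)*(-59) = 45 - 767*I/8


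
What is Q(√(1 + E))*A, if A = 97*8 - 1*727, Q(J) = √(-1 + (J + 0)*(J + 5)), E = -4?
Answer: 49*√(-4 + 5*I*√3) ≈ 81.548 + 127.49*I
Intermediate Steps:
Q(J) = √(-1 + J*(5 + J))
A = 49 (A = 776 - 727 = 49)
Q(√(1 + E))*A = √(-1 + (√(1 - 4))² + 5*√(1 - 4))*49 = √(-1 + (√(-3))² + 5*√(-3))*49 = √(-1 + (I*√3)² + 5*(I*√3))*49 = √(-1 - 3 + 5*I*√3)*49 = √(-4 + 5*I*√3)*49 = 49*√(-4 + 5*I*√3)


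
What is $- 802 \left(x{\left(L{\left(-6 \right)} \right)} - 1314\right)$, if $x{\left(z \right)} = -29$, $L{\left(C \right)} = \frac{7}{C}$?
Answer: $1077086$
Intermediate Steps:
$- 802 \left(x{\left(L{\left(-6 \right)} \right)} - 1314\right) = - 802 \left(-29 - 1314\right) = \left(-802\right) \left(-1343\right) = 1077086$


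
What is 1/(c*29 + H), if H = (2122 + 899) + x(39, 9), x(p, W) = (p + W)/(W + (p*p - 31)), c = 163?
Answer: 1499/11614300 ≈ 0.00012907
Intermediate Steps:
x(p, W) = (W + p)/(-31 + W + p²) (x(p, W) = (W + p)/(W + (p² - 31)) = (W + p)/(W + (-31 + p²)) = (W + p)/(-31 + W + p²))
H = 4528527/1499 (H = (2122 + 899) + (9 + 39)/(-31 + 9 + 39²) = 3021 + 48/(-31 + 9 + 1521) = 3021 + 48/1499 = 4528527/1499 ≈ 3021.0)
1/(c*29 + H) = 1/(163*29 + 4528527/1499) = 1/(4727 + 4528527/1499) = 1/(11614300/1499) = 1499/11614300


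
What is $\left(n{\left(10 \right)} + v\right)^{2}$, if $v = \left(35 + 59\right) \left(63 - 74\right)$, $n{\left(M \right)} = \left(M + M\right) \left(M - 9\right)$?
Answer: $1028196$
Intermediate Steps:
$n{\left(M \right)} = 2 M \left(-9 + M\right)$
$v = -1034$ ($v = 94 \left(-11\right) = -1034$)
$\left(n{\left(10 \right)} + v\right)^{2} = \left(2 \cdot 10 \left(-9 + 10\right) - 1034\right)^{2} = \left(2 \cdot 10 \cdot 1 - 1034\right)^{2} = \left(20 - 1034\right)^{2} = \left(-1014\right)^{2} = 1028196$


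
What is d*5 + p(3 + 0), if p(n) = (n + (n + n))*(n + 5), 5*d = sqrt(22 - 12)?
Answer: 72 + sqrt(10) ≈ 75.162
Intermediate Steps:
d = sqrt(10)/5 (d = sqrt(22 - 12)/5 = sqrt(10)/5 ≈ 0.63246)
p(n) = 3*n*(5 + n) (p(n) = (n + 2*n)*(5 + n) = (3*n)*(5 + n) = 3*n*(5 + n))
d*5 + p(3 + 0) = (sqrt(10)/5)*5 + 3*(3 + 0)*(5 + (3 + 0)) = sqrt(10) + 3*3*(5 + 3) = sqrt(10) + 3*3*8 = sqrt(10) + 72 = 72 + sqrt(10)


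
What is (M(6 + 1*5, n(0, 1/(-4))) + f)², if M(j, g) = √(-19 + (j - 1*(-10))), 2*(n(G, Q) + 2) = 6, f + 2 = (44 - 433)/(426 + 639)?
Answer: 8613811/1134225 - 5038*√2/1065 ≈ 0.90449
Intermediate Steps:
f = -2519/1065 (f = -2 + (44 - 433)/(426 + 639) = -2 - 389/1065 = -2519/1065 ≈ -2.3653)
n(G, Q) = 1 (n(G, Q) = -2 + (½)*6 = -2 + 3 = 1)
M(j, g) = √(-9 + j) (M(j, g) = √(-19 + (j + 10)) = √(-19 + (10 + j)) = √(-9 + j))
(M(6 + 1*5, n(0, 1/(-4))) + f)² = (√(-9 + (6 + 1*5)) - 2519/1065)² = (√(-9 + (6 + 5)) - 2519/1065)² = (√(-9 + 11) - 2519/1065)² = (√2 - 2519/1065)² = (-2519/1065 + √2)²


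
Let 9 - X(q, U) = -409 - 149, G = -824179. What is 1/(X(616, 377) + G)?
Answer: -1/823612 ≈ -1.2142e-6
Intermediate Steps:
X(q, U) = 567 (X(q, U) = 9 - (-409 - 149) = 9 - 1*(-558) = 9 + 558 = 567)
1/(X(616, 377) + G) = 1/(567 - 824179) = 1/(-823612) = -1/823612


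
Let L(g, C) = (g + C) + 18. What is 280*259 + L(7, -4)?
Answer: 72541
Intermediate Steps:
L(g, C) = 18 + C + g (L(g, C) = (C + g) + 18 = 18 + C + g)
280*259 + L(7, -4) = 280*259 + (18 - 4 + 7) = 72520 + 21 = 72541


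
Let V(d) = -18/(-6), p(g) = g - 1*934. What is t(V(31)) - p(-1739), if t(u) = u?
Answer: 2676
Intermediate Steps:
p(g) = -934 + g (p(g) = g - 934 = -934 + g)
V(d) = 3 (V(d) = -18*(-⅙) = 3)
t(V(31)) - p(-1739) = 3 - (-934 - 1739) = 3 - 1*(-2673) = 3 + 2673 = 2676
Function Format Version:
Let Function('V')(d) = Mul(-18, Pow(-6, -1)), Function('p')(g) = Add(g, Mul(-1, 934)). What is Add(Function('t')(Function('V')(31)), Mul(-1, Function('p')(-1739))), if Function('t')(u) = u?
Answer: 2676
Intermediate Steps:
Function('p')(g) = Add(-934, g) (Function('p')(g) = Add(g, -934) = Add(-934, g))
Function('V')(d) = 3 (Function('V')(d) = Mul(-18, Rational(-1, 6)) = 3)
Add(Function('t')(Function('V')(31)), Mul(-1, Function('p')(-1739))) = Add(3, Mul(-1, Add(-934, -1739))) = Add(3, Mul(-1, -2673)) = Add(3, 2673) = 2676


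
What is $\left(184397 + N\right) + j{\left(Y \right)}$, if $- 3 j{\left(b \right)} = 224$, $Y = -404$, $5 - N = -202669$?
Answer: $\frac{1160989}{3} \approx 3.87 \cdot 10^{5}$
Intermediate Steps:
$N = 202674$ ($N = 5 - -202669 = 5 + 202669 = 202674$)
$j{\left(b \right)} = - \frac{224}{3}$ ($j{\left(b \right)} = \left(- \frac{1}{3}\right) 224 = - \frac{224}{3}$)
$\left(184397 + N\right) + j{\left(Y \right)} = \left(184397 + 202674\right) - \frac{224}{3} = 387071 - \frac{224}{3} = \frac{1160989}{3}$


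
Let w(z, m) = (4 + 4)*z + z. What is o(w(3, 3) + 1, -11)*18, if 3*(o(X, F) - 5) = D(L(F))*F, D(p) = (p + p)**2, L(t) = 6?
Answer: -9414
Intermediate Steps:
w(z, m) = 9*z (w(z, m) = 8*z + z = 9*z)
D(p) = 4*p**2 (D(p) = (2*p)**2 = 4*p**2)
o(X, F) = 5 + 48*F (o(X, F) = 5 + ((4*6**2)*F)/3 = 5 + ((4*36)*F)/3 = 5 + (144*F)/3 = 5 + 48*F)
o(w(3, 3) + 1, -11)*18 = (5 + 48*(-11))*18 = (5 - 528)*18 = -523*18 = -9414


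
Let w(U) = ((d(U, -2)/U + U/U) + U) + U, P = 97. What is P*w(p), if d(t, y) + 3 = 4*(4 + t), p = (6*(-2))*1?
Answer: -23377/12 ≈ -1948.1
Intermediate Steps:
p = -12 (p = -12*1 = -12)
d(t, y) = 13 + 4*t (d(t, y) = -3 + 4*(4 + t) = -3 + (16 + 4*t) = 13 + 4*t)
w(U) = 1 + 2*U + (13 + 4*U)/U (w(U) = (((13 + 4*U)/U + U/U) + U) + U = (((13 + 4*U)/U + 1) + U) + U = ((1 + (13 + 4*U)/U) + U) + U = (1 + U + (13 + 4*U)/U) + U = 1 + 2*U + (13 + 4*U)/U)
P*w(p) = 97*(5 + 2*(-12) + 13/(-12)) = 97*(5 - 24 + 13*(-1/12)) = 97*(5 - 24 - 13/12) = 97*(-241/12) = -23377/12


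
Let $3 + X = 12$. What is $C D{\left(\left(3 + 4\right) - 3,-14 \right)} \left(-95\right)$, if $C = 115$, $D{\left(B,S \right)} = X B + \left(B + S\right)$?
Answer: $-284050$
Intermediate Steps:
$X = 9$ ($X = -3 + 12 = 9$)
$D{\left(B,S \right)} = S + 10 B$ ($D{\left(B,S \right)} = 9 B + \left(B + S\right) = S + 10 B$)
$C D{\left(\left(3 + 4\right) - 3,-14 \right)} \left(-95\right) = 115 \left(-14 + 10 \left(\left(3 + 4\right) - 3\right)\right) \left(-95\right) = 115 \left(-14 + 10 \left(7 - 3\right)\right) \left(-95\right) = 115 \left(-14 + 10 \cdot 4\right) \left(-95\right) = 115 \left(-14 + 40\right) \left(-95\right) = 115 \cdot 26 \left(-95\right) = 2990 \left(-95\right) = -284050$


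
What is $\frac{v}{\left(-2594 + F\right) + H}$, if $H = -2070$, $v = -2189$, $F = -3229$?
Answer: $\frac{2189}{7893} \approx 0.27733$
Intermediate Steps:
$\frac{v}{\left(-2594 + F\right) + H} = - \frac{2189}{\left(-2594 - 3229\right) - 2070} = - \frac{2189}{-5823 - 2070} = - \frac{2189}{-7893} = \left(-2189\right) \left(- \frac{1}{7893}\right) = \frac{2189}{7893}$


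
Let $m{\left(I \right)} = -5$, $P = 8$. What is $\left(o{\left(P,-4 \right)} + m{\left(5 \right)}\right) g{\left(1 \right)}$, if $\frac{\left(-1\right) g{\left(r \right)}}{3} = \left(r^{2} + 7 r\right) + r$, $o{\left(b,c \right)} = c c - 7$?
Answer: $-108$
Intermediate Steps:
$o{\left(b,c \right)} = -7 + c^{2}$ ($o{\left(b,c \right)} = c^{2} - 7 = -7 + c^{2}$)
$g{\left(r \right)} = - 24 r - 3 r^{2}$ ($g{\left(r \right)} = - 3 \left(\left(r^{2} + 7 r\right) + r\right) = - 3 \left(r^{2} + 8 r\right) = - 24 r - 3 r^{2}$)
$\left(o{\left(P,-4 \right)} + m{\left(5 \right)}\right) g{\left(1 \right)} = \left(\left(-7 + \left(-4\right)^{2}\right) - 5\right) \left(\left(-3\right) 1 \left(8 + 1\right)\right) = \left(\left(-7 + 16\right) - 5\right) \left(\left(-3\right) 1 \cdot 9\right) = \left(9 - 5\right) \left(-27\right) = 4 \left(-27\right) = -108$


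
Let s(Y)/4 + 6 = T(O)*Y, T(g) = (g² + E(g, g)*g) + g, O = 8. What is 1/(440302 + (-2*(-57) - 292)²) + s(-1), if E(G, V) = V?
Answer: -268088047/471986 ≈ -568.00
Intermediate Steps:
T(g) = g + 2*g² (T(g) = (g² + g*g) + g = (g² + g²) + g = 2*g² + g = g + 2*g²)
s(Y) = -24 + 544*Y (s(Y) = -24 + 4*((8*(1 + 2*8))*Y) = -24 + 4*((8*(1 + 16))*Y) = -24 + 4*((8*17)*Y) = -24 + 4*(136*Y) = -24 + 544*Y)
1/(440302 + (-2*(-57) - 292)²) + s(-1) = 1/(440302 + (-2*(-57) - 292)²) + (-24 + 544*(-1)) = 1/(440302 + (114 - 292)²) + (-24 - 544) = 1/(440302 + (-178)²) - 568 = 1/(440302 + 31684) - 568 = 1/471986 - 568 = -268088047/471986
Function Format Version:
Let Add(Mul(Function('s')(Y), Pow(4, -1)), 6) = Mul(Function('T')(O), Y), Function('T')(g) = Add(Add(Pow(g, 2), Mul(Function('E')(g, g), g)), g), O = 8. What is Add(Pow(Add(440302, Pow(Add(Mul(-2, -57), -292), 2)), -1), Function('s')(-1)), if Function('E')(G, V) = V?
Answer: Rational(-268088047, 471986) ≈ -568.00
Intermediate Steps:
Function('T')(g) = Add(g, Mul(2, Pow(g, 2))) (Function('T')(g) = Add(Add(Pow(g, 2), Mul(g, g)), g) = Add(Add(Pow(g, 2), Pow(g, 2)), g) = Add(Mul(2, Pow(g, 2)), g) = Add(g, Mul(2, Pow(g, 2))))
Function('s')(Y) = Add(-24, Mul(544, Y)) (Function('s')(Y) = Add(-24, Mul(4, Mul(Mul(8, Add(1, Mul(2, 8))), Y))) = Add(-24, Mul(4, Mul(Mul(8, Add(1, 16)), Y))) = Add(-24, Mul(4, Mul(Mul(8, 17), Y))) = Add(-24, Mul(4, Mul(136, Y))) = Add(-24, Mul(544, Y)))
Add(Pow(Add(440302, Pow(Add(Mul(-2, -57), -292), 2)), -1), Function('s')(-1)) = Add(Pow(Add(440302, Pow(Add(Mul(-2, -57), -292), 2)), -1), Add(-24, Mul(544, -1))) = Add(Pow(Add(440302, Pow(Add(114, -292), 2)), -1), Add(-24, -544)) = Add(Pow(Add(440302, Pow(-178, 2)), -1), -568) = Add(Pow(Add(440302, 31684), -1), -568) = Add(Pow(471986, -1), -568) = Add(Rational(1, 471986), -568) = Rational(-268088047, 471986)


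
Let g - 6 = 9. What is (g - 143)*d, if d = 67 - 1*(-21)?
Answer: -11264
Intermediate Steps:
g = 15 (g = 6 + 9 = 15)
d = 88 (d = 67 + 21 = 88)
(g - 143)*d = (15 - 143)*88 = -128*88 = -11264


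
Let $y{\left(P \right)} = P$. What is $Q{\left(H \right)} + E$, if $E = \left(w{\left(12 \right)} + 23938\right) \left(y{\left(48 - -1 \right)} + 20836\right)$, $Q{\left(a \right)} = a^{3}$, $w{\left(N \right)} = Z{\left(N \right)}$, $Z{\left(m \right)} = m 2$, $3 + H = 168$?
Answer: $504938495$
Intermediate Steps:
$H = 165$ ($H = -3 + 168 = 165$)
$Z{\left(m \right)} = 2 m$
$w{\left(N \right)} = 2 N$
$E = 500446370$ ($E = \left(2 \cdot 12 + 23938\right) \left(\left(48 - -1\right) + 20836\right) = \left(24 + 23938\right) \left(\left(48 + 1\right) + 20836\right) = 23962 \left(49 + 20836\right) = 23962 \cdot 20885 = 500446370$)
$Q{\left(H \right)} + E = 165^{3} + 500446370 = 4492125 + 500446370 = 504938495$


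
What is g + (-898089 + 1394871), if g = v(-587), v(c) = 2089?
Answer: 498871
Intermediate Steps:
g = 2089
g + (-898089 + 1394871) = 2089 + (-898089 + 1394871) = 2089 + 496782 = 498871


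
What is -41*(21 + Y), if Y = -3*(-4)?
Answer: -1353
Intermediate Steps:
Y = 12
-41*(21 + Y) = -41*(21 + 12) = -41*33 = -1353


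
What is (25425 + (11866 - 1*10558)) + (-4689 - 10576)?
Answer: 11468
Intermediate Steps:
(25425 + (11866 - 1*10558)) + (-4689 - 10576) = (25425 + (11866 - 10558)) - 15265 = (25425 + 1308) - 15265 = 26733 - 15265 = 11468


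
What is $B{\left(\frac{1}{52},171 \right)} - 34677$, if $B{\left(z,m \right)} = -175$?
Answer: $-34852$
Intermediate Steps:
$B{\left(\frac{1}{52},171 \right)} - 34677 = -175 - 34677 = -34852$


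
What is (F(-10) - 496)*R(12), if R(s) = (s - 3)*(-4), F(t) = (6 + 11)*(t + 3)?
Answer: 22140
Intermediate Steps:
F(t) = 51 + 17*t (F(t) = 17*(3 + t) = 51 + 17*t)
R(s) = 12 - 4*s (R(s) = (-3 + s)*(-4) = 12 - 4*s)
(F(-10) - 496)*R(12) = ((51 + 17*(-10)) - 496)*(12 - 4*12) = ((51 - 170) - 496)*(12 - 48) = (-119 - 496)*(-36) = -615*(-36) = 22140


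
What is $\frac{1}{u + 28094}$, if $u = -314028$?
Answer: $- \frac{1}{285934} \approx -3.4973 \cdot 10^{-6}$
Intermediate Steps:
$\frac{1}{u + 28094} = \frac{1}{-314028 + 28094} = \frac{1}{-285934} = - \frac{1}{285934}$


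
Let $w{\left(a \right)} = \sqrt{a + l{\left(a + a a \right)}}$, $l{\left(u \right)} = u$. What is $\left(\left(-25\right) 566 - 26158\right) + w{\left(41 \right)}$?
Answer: $-40308 + \sqrt{1763} \approx -40266.0$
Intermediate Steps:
$w{\left(a \right)} = \sqrt{a^{2} + 2 a}$ ($w{\left(a \right)} = \sqrt{a + \left(a + a a\right)} = \sqrt{a + \left(a + a^{2}\right)} = \sqrt{a^{2} + 2 a}$)
$\left(\left(-25\right) 566 - 26158\right) + w{\left(41 \right)} = \left(\left(-25\right) 566 - 26158\right) + \sqrt{41 \left(2 + 41\right)} = \left(-14150 - 26158\right) + \sqrt{41 \cdot 43} = -40308 + \sqrt{1763}$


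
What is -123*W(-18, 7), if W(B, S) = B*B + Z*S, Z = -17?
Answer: -25215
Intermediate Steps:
W(B, S) = B² - 17*S (W(B, S) = B*B - 17*S = B² - 17*S)
-123*W(-18, 7) = -123*((-18)² - 17*7) = -123*(324 - 119) = -123*205 = -25215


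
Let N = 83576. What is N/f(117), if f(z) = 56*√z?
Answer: 10447*√13/273 ≈ 137.98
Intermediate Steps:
N/f(117) = 83576/((56*√117)) = 83576/((56*(3*√13))) = 83576/((168*√13)) = 83576*(√13/2184) = 10447*√13/273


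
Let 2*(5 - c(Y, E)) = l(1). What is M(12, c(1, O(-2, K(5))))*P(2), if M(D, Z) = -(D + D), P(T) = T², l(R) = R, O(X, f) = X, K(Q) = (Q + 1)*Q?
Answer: -96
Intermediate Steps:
K(Q) = Q*(1 + Q) (K(Q) = (1 + Q)*Q = Q*(1 + Q))
c(Y, E) = 9/2 (c(Y, E) = 5 - ½*1 = 5 - ½ = 9/2)
M(D, Z) = -2*D
M(12, c(1, O(-2, K(5))))*P(2) = -2*12*2² = -24*4 = -96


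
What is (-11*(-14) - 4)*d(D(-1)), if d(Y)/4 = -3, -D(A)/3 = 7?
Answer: -1800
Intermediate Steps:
D(A) = -21 (D(A) = -3*7 = -21)
d(Y) = -12 (d(Y) = 4*(-3) = -12)
(-11*(-14) - 4)*d(D(-1)) = (-11*(-14) - 4)*(-12) = (154 - 4)*(-12) = 150*(-12) = -1800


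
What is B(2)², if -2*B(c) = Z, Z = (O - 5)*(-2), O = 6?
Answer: 1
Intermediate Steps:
Z = -2 (Z = (6 - 5)*(-2) = 1*(-2) = -2)
B(c) = 1 (B(c) = -½*(-2) = 1)
B(2)² = 1² = 1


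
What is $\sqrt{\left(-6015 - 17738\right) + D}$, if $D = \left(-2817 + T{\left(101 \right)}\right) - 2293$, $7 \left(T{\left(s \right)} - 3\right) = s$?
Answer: $\frac{i \sqrt{1413433}}{7} \approx 169.84 i$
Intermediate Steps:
$T{\left(s \right)} = 3 + \frac{s}{7}$
$D = - \frac{35648}{7}$ ($D = \left(-2817 + \left(3 + \frac{1}{7} \cdot 101\right)\right) - 2293 = \left(-2817 + \left(3 + \frac{101}{7}\right)\right) - 2293 = \left(-2817 + \frac{122}{7}\right) - 2293 = - \frac{19597}{7} - 2293 = - \frac{35648}{7} \approx -5092.6$)
$\sqrt{\left(-6015 - 17738\right) + D} = \sqrt{\left(-6015 - 17738\right) - \frac{35648}{7}} = \sqrt{-23753 - \frac{35648}{7}} = \sqrt{- \frac{201919}{7}} = \frac{i \sqrt{1413433}}{7}$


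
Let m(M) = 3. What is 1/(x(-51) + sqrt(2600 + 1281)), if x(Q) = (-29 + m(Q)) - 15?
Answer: 41/2200 + sqrt(3881)/2200 ≈ 0.046953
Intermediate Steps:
x(Q) = -41 (x(Q) = (-29 + 3) - 15 = -26 - 15 = -41)
1/(x(-51) + sqrt(2600 + 1281)) = 1/(-41 + sqrt(2600 + 1281)) = 1/(-41 + sqrt(3881))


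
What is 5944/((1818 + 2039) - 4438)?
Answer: -5944/581 ≈ -10.231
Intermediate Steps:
5944/((1818 + 2039) - 4438) = 5944/(3857 - 4438) = 5944/(-581) = 5944*(-1/581) = -5944/581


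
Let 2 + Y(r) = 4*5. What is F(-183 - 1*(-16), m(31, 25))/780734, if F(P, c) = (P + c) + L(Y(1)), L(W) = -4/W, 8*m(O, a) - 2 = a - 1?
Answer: -5903/28106424 ≈ -0.00021002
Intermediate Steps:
m(O, a) = ⅛ + a/8 (m(O, a) = ¼ + (a - 1)/8 = ¼ + (-1 + a)/8 = ¼ + (-⅛ + a/8) = ⅛ + a/8)
Y(r) = 18 (Y(r) = -2 + 4*5 = -2 + 20 = 18)
F(P, c) = -2/9 + P + c (F(P, c) = (P + c) - 4/18 = (P + c) - 4*1/18 = (P + c) - 2/9 = -2/9 + P + c)
F(-183 - 1*(-16), m(31, 25))/780734 = (-2/9 + (-183 - 1*(-16)) + (⅛ + (⅛)*25))/780734 = (-2/9 + (-183 + 16) + (⅛ + 25/8))*(1/780734) = (-2/9 - 167 + 13/4)*(1/780734) = -5903/36*1/780734 = -5903/28106424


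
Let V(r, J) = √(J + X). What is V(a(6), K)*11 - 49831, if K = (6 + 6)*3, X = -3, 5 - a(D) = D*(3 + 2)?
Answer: -49831 + 11*√33 ≈ -49768.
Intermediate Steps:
a(D) = 5 - 5*D (a(D) = 5 - D*(3 + 2) = 5 - D*5 = 5 - 5*D)
K = 36 (K = 12*3 = 36)
V(r, J) = √(-3 + J) (V(r, J) = √(J - 3) = √(-3 + J))
V(a(6), K)*11 - 49831 = √(-3 + 36)*11 - 49831 = √33*11 - 49831 = 11*√33 - 49831 = -49831 + 11*√33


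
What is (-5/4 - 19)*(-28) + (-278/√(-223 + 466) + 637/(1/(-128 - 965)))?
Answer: -695674 - 278*√3/27 ≈ -6.9569e+5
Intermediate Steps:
(-5/4 - 19)*(-28) + (-278/√(-223 + 466) + 637/(1/(-128 - 965))) = (-5*¼ - 19)*(-28) + (-278*√3/27 + 637/(1/(-1093))) = (-5/4 - 19)*(-28) + (-278*√3/27 + 637/(-1/1093)) = -81/4*(-28) + (-278*√3/27 + 637*(-1093)) = 567 + (-278*√3/27 - 696241) = 567 + (-696241 - 278*√3/27) = -695674 - 278*√3/27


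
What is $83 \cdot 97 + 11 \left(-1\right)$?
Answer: $8040$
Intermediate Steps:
$83 \cdot 97 + 11 \left(-1\right) = 8051 - 11 = 8040$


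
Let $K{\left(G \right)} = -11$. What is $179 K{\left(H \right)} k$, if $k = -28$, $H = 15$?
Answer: $55132$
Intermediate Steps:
$179 K{\left(H \right)} k = 179 \left(-11\right) \left(-28\right) = \left(-1969\right) \left(-28\right) = 55132$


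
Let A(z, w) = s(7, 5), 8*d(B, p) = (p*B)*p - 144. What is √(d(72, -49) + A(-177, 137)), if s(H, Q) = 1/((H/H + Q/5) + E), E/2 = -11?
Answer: √2159095/10 ≈ 146.94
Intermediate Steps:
E = -22 (E = 2*(-11) = -22)
d(B, p) = -18 + B*p²/8 (d(B, p) = ((p*B)*p - 144)/8 = ((B*p)*p - 144)/8 = (B*p² - 144)/8 = (-144 + B*p²)/8 = -18 + B*p²/8)
s(H, Q) = 1/(-21 + Q/5) (s(H, Q) = 1/((H/H + Q/5) - 22) = 1/((1 + Q*(⅕)) - 22) = 1/((1 + Q/5) - 22) = 1/(-21 + Q/5))
A(z, w) = -1/20 (A(z, w) = 5/(-105 + 5) = 5/(-100) = 5*(-1/100) = -1/20)
√(d(72, -49) + A(-177, 137)) = √((-18 + (⅛)*72*(-49)²) - 1/20) = √((-18 + (⅛)*72*2401) - 1/20) = √((-18 + 21609) - 1/20) = √(21591 - 1/20) = √(431819/20) = √2159095/10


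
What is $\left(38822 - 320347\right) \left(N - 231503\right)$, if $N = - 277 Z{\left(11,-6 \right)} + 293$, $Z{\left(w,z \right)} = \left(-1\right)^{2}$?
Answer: $65169377675$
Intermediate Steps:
$Z{\left(w,z \right)} = 1$
$N = 16$ ($N = \left(-277\right) 1 + 293 = -277 + 293 = 16$)
$\left(38822 - 320347\right) \left(N - 231503\right) = \left(38822 - 320347\right) \left(16 - 231503\right) = \left(-281525\right) \left(-231487\right) = 65169377675$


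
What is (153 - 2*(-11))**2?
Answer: 30625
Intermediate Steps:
(153 - 2*(-11))**2 = (153 + 22)**2 = 175**2 = 30625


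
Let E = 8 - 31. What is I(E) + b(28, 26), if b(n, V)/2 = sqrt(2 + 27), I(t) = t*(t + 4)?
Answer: 437 + 2*sqrt(29) ≈ 447.77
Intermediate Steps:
E = -23
I(t) = t*(4 + t)
b(n, V) = 2*sqrt(29) (b(n, V) = 2*sqrt(2 + 27) = 2*sqrt(29))
I(E) + b(28, 26) = -23*(4 - 23) + 2*sqrt(29) = -23*(-19) + 2*sqrt(29) = 437 + 2*sqrt(29)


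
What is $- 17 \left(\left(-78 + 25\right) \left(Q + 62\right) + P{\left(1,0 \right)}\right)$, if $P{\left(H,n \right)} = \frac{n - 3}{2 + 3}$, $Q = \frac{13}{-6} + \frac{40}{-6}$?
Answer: $\frac{1437401}{30} \approx 47913.0$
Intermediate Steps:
$Q = - \frac{53}{6}$ ($Q = 13 \left(- \frac{1}{6}\right) + 40 \left(- \frac{1}{6}\right) = - \frac{13}{6} - \frac{20}{3} = - \frac{53}{6} \approx -8.8333$)
$P{\left(H,n \right)} = - \frac{3}{5} + \frac{n}{5}$ ($P{\left(H,n \right)} = \frac{-3 + n}{5} = \left(-3 + n\right) \frac{1}{5} = - \frac{3}{5} + \frac{n}{5}$)
$- 17 \left(\left(-78 + 25\right) \left(Q + 62\right) + P{\left(1,0 \right)}\right) = - 17 \left(\left(-78 + 25\right) \left(- \frac{53}{6} + 62\right) + \left(- \frac{3}{5} + \frac{1}{5} \cdot 0\right)\right) = - 17 \left(\left(-53\right) \frac{319}{6} + \left(- \frac{3}{5} + 0\right)\right) = - 17 \left(- \frac{16907}{6} - \frac{3}{5}\right) = \left(-17\right) \left(- \frac{84553}{30}\right) = \frac{1437401}{30}$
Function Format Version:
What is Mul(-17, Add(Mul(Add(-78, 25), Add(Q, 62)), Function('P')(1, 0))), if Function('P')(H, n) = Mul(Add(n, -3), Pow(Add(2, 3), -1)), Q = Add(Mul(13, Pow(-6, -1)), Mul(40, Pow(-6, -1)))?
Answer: Rational(1437401, 30) ≈ 47913.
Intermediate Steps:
Q = Rational(-53, 6) (Q = Add(Mul(13, Rational(-1, 6)), Mul(40, Rational(-1, 6))) = Add(Rational(-13, 6), Rational(-20, 3)) = Rational(-53, 6) ≈ -8.8333)
Function('P')(H, n) = Add(Rational(-3, 5), Mul(Rational(1, 5), n)) (Function('P')(H, n) = Mul(Add(-3, n), Pow(5, -1)) = Mul(Add(-3, n), Rational(1, 5)) = Add(Rational(-3, 5), Mul(Rational(1, 5), n)))
Mul(-17, Add(Mul(Add(-78, 25), Add(Q, 62)), Function('P')(1, 0))) = Mul(-17, Add(Mul(Add(-78, 25), Add(Rational(-53, 6), 62)), Add(Rational(-3, 5), Mul(Rational(1, 5), 0)))) = Mul(-17, Add(Mul(-53, Rational(319, 6)), Add(Rational(-3, 5), 0))) = Mul(-17, Add(Rational(-16907, 6), Rational(-3, 5))) = Mul(-17, Rational(-84553, 30)) = Rational(1437401, 30)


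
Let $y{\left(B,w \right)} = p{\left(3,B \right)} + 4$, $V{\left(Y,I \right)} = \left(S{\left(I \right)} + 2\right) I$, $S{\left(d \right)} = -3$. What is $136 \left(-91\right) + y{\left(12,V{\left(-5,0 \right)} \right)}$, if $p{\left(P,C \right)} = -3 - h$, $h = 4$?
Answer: $-12379$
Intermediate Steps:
$p{\left(P,C \right)} = -7$ ($p{\left(P,C \right)} = -3 - 4 = -7$)
$V{\left(Y,I \right)} = - I$ ($V{\left(Y,I \right)} = \left(-3 + 2\right) I = - I$)
$y{\left(B,w \right)} = -3$ ($y{\left(B,w \right)} = -7 + 4 = -3$)
$136 \left(-91\right) + y{\left(12,V{\left(-5,0 \right)} \right)} = 136 \left(-91\right) - 3 = -12376 - 3 = -12379$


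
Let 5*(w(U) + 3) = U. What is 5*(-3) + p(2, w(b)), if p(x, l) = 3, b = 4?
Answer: -12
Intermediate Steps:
w(U) = -3 + U/5
5*(-3) + p(2, w(b)) = 5*(-3) + 3 = -15 + 3 = -12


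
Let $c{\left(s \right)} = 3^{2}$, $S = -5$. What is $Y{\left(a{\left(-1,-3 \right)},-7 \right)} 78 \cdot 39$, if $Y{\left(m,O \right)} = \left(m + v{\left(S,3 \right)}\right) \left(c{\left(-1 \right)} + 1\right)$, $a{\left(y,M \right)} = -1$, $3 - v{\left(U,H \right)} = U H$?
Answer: $517140$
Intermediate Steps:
$c{\left(s \right)} = 9$
$v{\left(U,H \right)} = 3 - H U$ ($v{\left(U,H \right)} = 3 - U H = 3 - H U$)
$Y{\left(m,O \right)} = 180 + 10 m$ ($Y{\left(m,O \right)} = \left(m - \left(-3 + 3 \left(-5\right)\right)\right) \left(9 + 1\right) = \left(m + \left(3 + 15\right)\right) 10 = \left(m + 18\right) 10 = \left(18 + m\right) 10 = 180 + 10 m$)
$Y{\left(a{\left(-1,-3 \right)},-7 \right)} 78 \cdot 39 = \left(180 + 10 \left(-1\right)\right) 78 \cdot 39 = \left(180 - 10\right) 78 \cdot 39 = 170 \cdot 78 \cdot 39 = 13260 \cdot 39 = 517140$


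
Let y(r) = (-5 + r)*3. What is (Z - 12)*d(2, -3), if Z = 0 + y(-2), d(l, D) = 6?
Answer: -198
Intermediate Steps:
y(r) = -15 + 3*r
Z = -21 (Z = 0 + (-15 + 3*(-2)) = 0 + (-15 - 6) = 0 - 21 = -21)
(Z - 12)*d(2, -3) = (-21 - 12)*6 = -33*6 = -198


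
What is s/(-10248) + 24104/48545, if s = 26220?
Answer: -12212287/5922490 ≈ -2.0620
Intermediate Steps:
s/(-10248) + 24104/48545 = 26220/(-10248) + 24104/48545 = 26220*(-1/10248) + 24104*(1/48545) = -2185/854 + 24104/48545 = -12212287/5922490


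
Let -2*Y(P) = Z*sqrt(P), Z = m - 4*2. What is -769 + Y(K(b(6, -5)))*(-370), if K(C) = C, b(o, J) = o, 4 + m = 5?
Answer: -769 - 1295*sqrt(6) ≈ -3941.1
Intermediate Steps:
m = 1 (m = -4 + 5 = 1)
Z = -7 (Z = 1 - 4*2 = 1 - 8 = -7)
Y(P) = 7*sqrt(P)/2 (Y(P) = -(-7)*sqrt(P)/2 = 7*sqrt(P)/2)
-769 + Y(K(b(6, -5)))*(-370) = -769 + (7*sqrt(6)/2)*(-370) = -769 - 1295*sqrt(6)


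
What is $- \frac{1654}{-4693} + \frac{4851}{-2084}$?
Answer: $- \frac{19318807}{9780212} \approx -1.9753$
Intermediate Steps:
$- \frac{1654}{-4693} + \frac{4851}{-2084} = \left(-1654\right) \left(- \frac{1}{4693}\right) + 4851 \left(- \frac{1}{2084}\right) = \frac{1654}{4693} - \frac{4851}{2084} = - \frac{19318807}{9780212}$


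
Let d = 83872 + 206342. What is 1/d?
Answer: 1/290214 ≈ 3.4457e-6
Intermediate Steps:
d = 290214
1/d = 1/290214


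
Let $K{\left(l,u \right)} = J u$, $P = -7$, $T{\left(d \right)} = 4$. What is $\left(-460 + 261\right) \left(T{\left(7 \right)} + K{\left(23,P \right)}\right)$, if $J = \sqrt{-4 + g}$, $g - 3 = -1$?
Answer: $-796 + 1393 i \sqrt{2} \approx -796.0 + 1970.0 i$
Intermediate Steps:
$g = 2$ ($g = 3 - 1 = 2$)
$J = i \sqrt{2}$ ($J = \sqrt{-4 + 2} = \sqrt{-2} = i \sqrt{2} \approx 1.4142 i$)
$K{\left(l,u \right)} = i u \sqrt{2}$ ($K{\left(l,u \right)} = i \sqrt{2} u = i u \sqrt{2}$)
$\left(-460 + 261\right) \left(T{\left(7 \right)} + K{\left(23,P \right)}\right) = \left(-460 + 261\right) \left(4 + i \left(-7\right) \sqrt{2}\right) = - 199 \left(4 - 7 i \sqrt{2}\right) = -796 + 1393 i \sqrt{2}$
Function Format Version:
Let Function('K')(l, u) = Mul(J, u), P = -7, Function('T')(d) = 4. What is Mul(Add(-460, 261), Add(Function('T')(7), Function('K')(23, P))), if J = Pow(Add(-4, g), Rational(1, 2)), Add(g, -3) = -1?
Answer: Add(-796, Mul(1393, I, Pow(2, Rational(1, 2)))) ≈ Add(-796.00, Mul(1970.0, I))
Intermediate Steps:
g = 2 (g = Add(3, -1) = 2)
J = Mul(I, Pow(2, Rational(1, 2))) (J = Pow(Add(-4, 2), Rational(1, 2)) = Pow(-2, Rational(1, 2)) = Mul(I, Pow(2, Rational(1, 2))) ≈ Mul(1.4142, I))
Function('K')(l, u) = Mul(I, u, Pow(2, Rational(1, 2))) (Function('K')(l, u) = Mul(Mul(I, Pow(2, Rational(1, 2))), u) = Mul(I, u, Pow(2, Rational(1, 2))))
Mul(Add(-460, 261), Add(Function('T')(7), Function('K')(23, P))) = Mul(Add(-460, 261), Add(4, Mul(I, -7, Pow(2, Rational(1, 2))))) = Mul(-199, Add(4, Mul(-7, I, Pow(2, Rational(1, 2))))) = Add(-796, Mul(1393, I, Pow(2, Rational(1, 2))))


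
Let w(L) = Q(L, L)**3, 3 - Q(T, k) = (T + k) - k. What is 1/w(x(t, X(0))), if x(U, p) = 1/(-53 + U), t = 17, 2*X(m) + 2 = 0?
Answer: 46656/1295029 ≈ 0.036027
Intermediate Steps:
X(m) = -1 (X(m) = -1 + (1/2)*0 = -1 + 0 = -1)
Q(T, k) = 3 - T (Q(T, k) = 3 - ((T + k) - k) = 3 - T)
w(L) = (3 - L)**3
1/w(x(t, X(0))) = 1/(-(-3 + 1/(-53 + 17))**3) = 1/(-(-3 + 1/(-36))**3) = 1/(-(-3 - 1/36)**3) = 1/(-(-109/36)**3) = 1/(-1*(-1295029/46656)) = 1/(1295029/46656) = 46656/1295029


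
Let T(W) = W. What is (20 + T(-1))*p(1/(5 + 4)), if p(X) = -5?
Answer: -95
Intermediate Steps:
(20 + T(-1))*p(1/(5 + 4)) = (20 - 1)*(-5) = 19*(-5) = -95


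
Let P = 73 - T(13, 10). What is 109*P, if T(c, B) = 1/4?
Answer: 31719/4 ≈ 7929.8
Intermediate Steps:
T(c, B) = 1/4
P = 291/4 (P = 73 - 1*1/4 = 73 - 1/4 = 291/4 ≈ 72.750)
109*P = 109*(291/4) = 31719/4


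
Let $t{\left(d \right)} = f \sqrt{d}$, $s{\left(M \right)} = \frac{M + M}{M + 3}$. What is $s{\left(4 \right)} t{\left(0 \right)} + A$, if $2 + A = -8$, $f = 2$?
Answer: $-10$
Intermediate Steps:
$s{\left(M \right)} = \frac{2 M}{3 + M}$
$A = -10$ ($A = -2 - 8 = -10$)
$t{\left(d \right)} = 2 \sqrt{d}$
$s{\left(4 \right)} t{\left(0 \right)} + A = 2 \cdot 4 \frac{1}{3 + 4} \cdot 2 \sqrt{0} - 10 = 2 \cdot 4 \cdot \frac{1}{7} \cdot 2 \cdot 0 - 10 = 2 \cdot 4 \cdot \frac{1}{7} \cdot 0 - 10 = \frac{8}{7} \cdot 0 - 10 = 0 - 10 = -10$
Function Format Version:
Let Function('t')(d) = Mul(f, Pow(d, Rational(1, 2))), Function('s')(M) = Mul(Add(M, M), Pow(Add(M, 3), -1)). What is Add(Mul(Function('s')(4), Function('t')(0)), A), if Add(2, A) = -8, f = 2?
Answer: -10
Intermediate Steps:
Function('s')(M) = Mul(2, M, Pow(Add(3, M), -1)) (Function('s')(M) = Mul(Mul(2, M), Pow(Add(3, M), -1)) = Mul(2, M, Pow(Add(3, M), -1)))
A = -10 (A = Add(-2, -8) = -10)
Function('t')(d) = Mul(2, Pow(d, Rational(1, 2)))
Add(Mul(Function('s')(4), Function('t')(0)), A) = Add(Mul(Mul(2, 4, Pow(Add(3, 4), -1)), Mul(2, Pow(0, Rational(1, 2)))), -10) = Add(Mul(Mul(2, 4, Pow(7, -1)), Mul(2, 0)), -10) = Add(Mul(Mul(2, 4, Rational(1, 7)), 0), -10) = Add(Mul(Rational(8, 7), 0), -10) = Add(0, -10) = -10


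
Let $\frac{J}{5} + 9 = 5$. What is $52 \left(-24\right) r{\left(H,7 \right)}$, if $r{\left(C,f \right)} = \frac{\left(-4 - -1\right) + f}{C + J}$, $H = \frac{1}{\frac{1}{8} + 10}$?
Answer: $\frac{7776}{31} \approx 250.84$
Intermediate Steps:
$H = \frac{8}{81}$ ($H = \frac{1}{\frac{1}{8} + 10} = \frac{1}{\frac{81}{8}} = \frac{8}{81} \approx 0.098765$)
$J = -20$ ($J = -45 + 5 \cdot 5 = -45 + 25 = -20$)
$r{\left(C,f \right)} = \frac{-3 + f}{-20 + C}$ ($r{\left(C,f \right)} = \frac{\left(-4 - -1\right) + f}{C - 20} = \frac{\left(-4 + 1\right) + f}{-20 + C} = \frac{-3 + f}{-20 + C}$)
$52 \left(-24\right) r{\left(H,7 \right)} = 52 \left(-24\right) \frac{-3 + 7}{-20 + \frac{8}{81}} = - 1248 \frac{1}{- \frac{1612}{81}} \cdot 4 = - 1248 \left(\left(- \frac{81}{1612}\right) 4\right) = \left(-1248\right) \left(- \frac{81}{403}\right) = \frac{7776}{31}$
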